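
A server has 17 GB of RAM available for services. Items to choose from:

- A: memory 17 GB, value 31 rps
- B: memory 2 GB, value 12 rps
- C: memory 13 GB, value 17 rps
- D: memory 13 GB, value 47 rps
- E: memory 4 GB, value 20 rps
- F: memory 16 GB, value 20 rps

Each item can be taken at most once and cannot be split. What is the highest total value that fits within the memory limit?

67 rps

Check high-value combinations within 17 GB:
- D+E: memory 13+4=17, value 47+20=67
- B+D: memory 2+13=15, value 12+47=59
- D: memory 13, value 47
- C+E: memory 13+4=17, value 17+20=37
Best: 67 rps.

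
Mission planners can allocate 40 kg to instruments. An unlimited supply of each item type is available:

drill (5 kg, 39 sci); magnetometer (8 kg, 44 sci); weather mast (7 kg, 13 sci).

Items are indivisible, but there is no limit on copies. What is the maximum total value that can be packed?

312 sci

Best value-per-unit is drill at 39/5, and filling with it alone uses mass 8×5=40. No mix of the others beats 8×39 = 312.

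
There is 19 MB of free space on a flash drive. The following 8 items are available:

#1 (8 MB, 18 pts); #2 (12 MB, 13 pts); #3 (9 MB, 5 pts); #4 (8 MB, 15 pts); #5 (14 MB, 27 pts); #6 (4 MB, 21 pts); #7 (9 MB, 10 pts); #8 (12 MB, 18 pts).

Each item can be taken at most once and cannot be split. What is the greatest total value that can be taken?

Check high-value combinations within 19 MB:
- #5+#6: size 14+4=18, value 27+21=48
- #1+#6: size 8+4=12, value 18+21=39
- #6+#8: size 4+12=16, value 21+18=39
- #4+#6: size 8+4=12, value 15+21=36
- #2+#6: size 12+4=16, value 13+21=34
Best: 48 pts.

48 pts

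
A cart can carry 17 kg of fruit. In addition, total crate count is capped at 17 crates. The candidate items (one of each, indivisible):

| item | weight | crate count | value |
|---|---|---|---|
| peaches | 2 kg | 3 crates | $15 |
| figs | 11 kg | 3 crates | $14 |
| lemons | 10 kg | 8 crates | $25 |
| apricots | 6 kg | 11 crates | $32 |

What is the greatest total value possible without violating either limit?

Feasible sets respecting both limits:
- peaches+apricots: weight 8, crate count 14, value 47
- figs+apricots: weight 17, crate count 14, value 46
- peaches+lemons: weight 12, crate count 11, value 40
Best: $47.

$47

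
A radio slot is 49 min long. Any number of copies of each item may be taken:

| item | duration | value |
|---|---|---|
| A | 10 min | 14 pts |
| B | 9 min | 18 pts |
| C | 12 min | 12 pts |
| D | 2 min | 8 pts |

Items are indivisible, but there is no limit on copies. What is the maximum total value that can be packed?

192 pts

Best value-per-unit is D at 8/2, and filling with it alone uses duration 24×2=48. No mix of the others beats 24×8 = 192.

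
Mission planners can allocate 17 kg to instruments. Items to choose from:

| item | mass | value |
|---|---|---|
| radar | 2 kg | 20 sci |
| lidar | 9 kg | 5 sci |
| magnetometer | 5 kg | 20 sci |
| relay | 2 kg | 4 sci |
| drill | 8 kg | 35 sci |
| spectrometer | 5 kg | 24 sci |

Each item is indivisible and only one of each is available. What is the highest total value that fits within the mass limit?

This is a 0/1 knapsack; check combinations near the capacity.
- radar+relay+drill+spectrometer: mass 2+2+8+5=17, value 20+4+35+24=83
- radar+drill+spectrometer: mass 2+8+5=15, value 20+35+24=79
- radar+magnetometer+relay+drill: mass 2+5+2+8=17, value 20+20+4+35=79
- radar+magnetometer+drill: mass 2+5+8=15, value 20+20+35=75
- radar+magnetometer+relay+spectrometer: mass 2+5+2+5=14, value 20+20+4+24=68
Best: 83 sci.

83 sci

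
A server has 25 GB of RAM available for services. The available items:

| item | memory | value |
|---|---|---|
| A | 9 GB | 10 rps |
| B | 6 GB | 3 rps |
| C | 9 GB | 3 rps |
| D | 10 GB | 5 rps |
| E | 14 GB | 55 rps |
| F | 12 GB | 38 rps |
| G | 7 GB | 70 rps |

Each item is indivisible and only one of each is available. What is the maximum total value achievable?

125 rps

Check high-value combinations within 25 GB:
- E+G: memory 14+7=21, value 55+70=125
- B+F+G: memory 6+12+7=25, value 3+38+70=111
- F+G: memory 12+7=19, value 38+70=108
- A+B+G: memory 9+6+7=22, value 10+3+70=83
- A+C+G: memory 9+9+7=25, value 10+3+70=83
Best: 125 rps.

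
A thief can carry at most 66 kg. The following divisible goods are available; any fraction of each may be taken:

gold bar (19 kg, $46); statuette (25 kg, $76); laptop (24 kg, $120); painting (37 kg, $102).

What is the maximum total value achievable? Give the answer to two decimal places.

242.86

Take in order of value per unit:
- laptop (120/24 per unit): all 24 → value 120, running total 120.00
- statuette (76/25 per unit): all 25 → value 76, running total 196.00
- painting (102/37 per unit): 17 of 37 → value 17×102/37 = 46.8649, running total 242.86
Total 242.86.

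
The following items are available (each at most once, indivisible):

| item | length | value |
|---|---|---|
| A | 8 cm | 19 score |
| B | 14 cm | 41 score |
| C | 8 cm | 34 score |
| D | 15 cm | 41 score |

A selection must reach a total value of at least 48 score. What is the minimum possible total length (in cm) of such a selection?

16

Subsets with value ≥ 48, sorted by total length:
- A+C: length 16, value 53
- B+C: length 22, value 75
- A+B: length 22, value 60
- C+D: length 23, value 75
Minimum length: 16 cm.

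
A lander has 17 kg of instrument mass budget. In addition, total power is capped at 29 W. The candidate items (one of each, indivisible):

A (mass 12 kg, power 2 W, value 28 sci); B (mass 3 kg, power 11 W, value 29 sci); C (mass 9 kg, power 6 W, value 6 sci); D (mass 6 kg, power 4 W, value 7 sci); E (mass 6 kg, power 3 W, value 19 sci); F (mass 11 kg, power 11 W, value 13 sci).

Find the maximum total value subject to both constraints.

57 sci

Feasible sets respecting both limits:
- A+B: mass 15, power 13, value 57
- B+D+E: mass 15, power 18, value 55
- B+E: mass 9, power 14, value 48
Best: 57 sci.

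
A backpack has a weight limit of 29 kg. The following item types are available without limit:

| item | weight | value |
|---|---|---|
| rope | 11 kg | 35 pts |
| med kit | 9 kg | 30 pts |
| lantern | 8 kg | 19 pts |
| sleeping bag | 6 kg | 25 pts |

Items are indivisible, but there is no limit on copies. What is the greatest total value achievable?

Best value-per-unit is sleeping bag at 25/6; filling with it alone gives 4×25 = 100.
Optimal mix: 1×rope + 3×sleeping bag → weight 29, value 110.

110 pts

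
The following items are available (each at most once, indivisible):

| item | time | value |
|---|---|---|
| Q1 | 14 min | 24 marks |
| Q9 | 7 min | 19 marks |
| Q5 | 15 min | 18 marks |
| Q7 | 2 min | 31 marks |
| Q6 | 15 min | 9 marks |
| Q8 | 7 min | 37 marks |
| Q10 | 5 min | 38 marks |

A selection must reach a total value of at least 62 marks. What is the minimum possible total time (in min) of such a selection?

7

Subsets with value ≥ 62, sorted by total time:
- Q7+Q10: time 7, value 69
- Q7+Q8: time 9, value 68
Minimum time: 7 min.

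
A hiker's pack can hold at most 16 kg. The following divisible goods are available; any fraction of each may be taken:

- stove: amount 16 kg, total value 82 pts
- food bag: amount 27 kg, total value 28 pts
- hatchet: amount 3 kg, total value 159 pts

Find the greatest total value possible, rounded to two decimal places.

225.63

Take in order of value per unit:
- hatchet (159/3 per unit): all 3 → value 159, running total 159.00
- stove (82/16 per unit): 13 of 16 → value 13×82/16 = 66.6250, running total 225.63
Total 225.63.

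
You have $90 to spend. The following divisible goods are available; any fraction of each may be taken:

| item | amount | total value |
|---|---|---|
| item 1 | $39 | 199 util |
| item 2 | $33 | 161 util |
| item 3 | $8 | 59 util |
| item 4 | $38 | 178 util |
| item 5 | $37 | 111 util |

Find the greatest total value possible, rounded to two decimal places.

Take in order of value per unit:
- item 3 (59/8 per unit): all 8 → value 59, running total 59.00
- item 1 (199/39 per unit): all 39 → value 199, running total 258.00
- item 2 (161/33 per unit): all 33 → value 161, running total 419.00
- item 4 (178/38 per unit): 10 of 38 → value 10×178/38 = 46.8421, running total 465.84
Total 465.84.

465.84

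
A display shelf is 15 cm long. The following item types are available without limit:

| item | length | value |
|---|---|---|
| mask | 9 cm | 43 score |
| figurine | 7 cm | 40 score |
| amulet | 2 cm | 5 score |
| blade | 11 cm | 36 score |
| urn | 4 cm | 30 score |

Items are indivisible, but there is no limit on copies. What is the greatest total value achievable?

100 score

Best value-per-unit is urn at 30/4; filling with it alone gives 3×30 = 90.
Optimal mix: 1×figurine + 2×urn → length 15, value 100.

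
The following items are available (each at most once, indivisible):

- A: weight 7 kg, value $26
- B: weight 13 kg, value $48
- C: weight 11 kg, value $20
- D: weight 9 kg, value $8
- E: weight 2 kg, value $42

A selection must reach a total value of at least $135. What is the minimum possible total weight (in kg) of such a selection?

33

Subsets with value ≥ 135, sorted by total weight:
- A+B+C+E: weight 33, value 136
- A+B+C+D+E: weight 42, value 144
Minimum weight: 33 kg.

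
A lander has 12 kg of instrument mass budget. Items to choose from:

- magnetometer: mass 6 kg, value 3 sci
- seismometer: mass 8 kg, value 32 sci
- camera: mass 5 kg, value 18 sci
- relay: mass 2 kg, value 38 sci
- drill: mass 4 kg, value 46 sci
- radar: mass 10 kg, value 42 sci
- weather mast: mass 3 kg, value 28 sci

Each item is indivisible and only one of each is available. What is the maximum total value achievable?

This is a 0/1 knapsack; check combinations near the capacity.
- relay+drill+weather mast: mass 2+4+3=9, value 38+46+28=112
- camera+relay+drill: mass 5+2+4=11, value 18+38+46=102
- camera+drill+weather mast: mass 5+4+3=12, value 18+46+28=92
- magnetometer+relay+drill: mass 6+2+4=12, value 3+38+46=87
- relay+drill: mass 2+4=6, value 38+46=84
Best: 112 sci.

112 sci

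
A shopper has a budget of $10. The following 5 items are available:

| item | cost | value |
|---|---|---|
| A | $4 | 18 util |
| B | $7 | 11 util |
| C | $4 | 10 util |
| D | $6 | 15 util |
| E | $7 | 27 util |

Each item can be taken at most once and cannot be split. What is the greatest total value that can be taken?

33 util

Check high-value combinations within $10:
- A+D: cost 4+6=10, value 18+15=33
- A+C: cost 4+4=8, value 18+10=28
- E: cost 7, value 27
Best: 33 util.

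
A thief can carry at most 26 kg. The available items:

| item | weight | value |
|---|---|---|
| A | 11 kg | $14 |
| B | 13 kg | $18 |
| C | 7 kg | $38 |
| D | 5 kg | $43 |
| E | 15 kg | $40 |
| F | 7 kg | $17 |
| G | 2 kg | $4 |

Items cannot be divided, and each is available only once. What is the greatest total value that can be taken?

$102

Check high-value combinations within 26 kg:
- C+D+F+G: weight 7+5+7+2=21, value 38+43+17+4=102
- B+C+D: weight 13+7+5=25, value 18+38+43=99
- A+C+D+G: weight 11+7+5+2=25, value 14+38+43+4=99
Best: $102.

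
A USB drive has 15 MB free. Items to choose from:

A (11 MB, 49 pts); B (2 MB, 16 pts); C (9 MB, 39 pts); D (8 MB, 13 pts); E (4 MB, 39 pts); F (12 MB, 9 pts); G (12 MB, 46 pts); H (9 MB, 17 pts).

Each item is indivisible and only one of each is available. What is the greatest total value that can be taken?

Check high-value combinations within 15 MB:
- B+C+E: size 2+9+4=15, value 16+39+39=94
- A+E: size 11+4=15, value 49+39=88
- C+E: size 9+4=13, value 39+39=78
- B+E+H: size 2+4+9=15, value 16+39+17=72
- B+D+E: size 2+8+4=14, value 16+13+39=68
Best: 94 pts.

94 pts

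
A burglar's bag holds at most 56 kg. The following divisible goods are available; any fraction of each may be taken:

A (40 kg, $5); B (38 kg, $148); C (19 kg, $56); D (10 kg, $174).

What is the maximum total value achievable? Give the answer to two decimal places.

345.58

Take in order of value per unit:
- D (174/10 per unit): all 10 → value 174, running total 174.00
- B (148/38 per unit): all 38 → value 148, running total 322.00
- C (56/19 per unit): 8 of 19 → value 8×56/19 = 23.5789, running total 345.58
Total 345.58.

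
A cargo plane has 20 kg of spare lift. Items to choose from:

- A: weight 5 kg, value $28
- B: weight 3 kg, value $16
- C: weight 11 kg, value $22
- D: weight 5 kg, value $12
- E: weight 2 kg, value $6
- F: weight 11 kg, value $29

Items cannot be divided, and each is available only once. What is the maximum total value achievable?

$73

Check high-value combinations within 20 kg:
- A+B+F: weight 5+3+11=19, value 28+16+29=73
- A+B+C: weight 5+3+11=19, value 28+16+22=66
- A+E+F: weight 5+2+11=18, value 28+6+29=63
- A+B+D+E: weight 5+3+5+2=15, value 28+16+12+6=62
Best: $73.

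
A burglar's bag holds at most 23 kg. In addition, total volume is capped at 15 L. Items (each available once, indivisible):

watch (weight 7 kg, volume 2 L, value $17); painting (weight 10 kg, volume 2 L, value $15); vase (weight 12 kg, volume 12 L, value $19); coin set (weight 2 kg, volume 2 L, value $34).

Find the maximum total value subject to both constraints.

$66

Feasible sets respecting both limits:
- watch+painting+coin set: weight 19, volume 6, value 66
- vase+coin set: weight 14, volume 14, value 53
- watch+coin set: weight 9, volume 4, value 51
- painting+coin set: weight 12, volume 4, value 49
Best: $66.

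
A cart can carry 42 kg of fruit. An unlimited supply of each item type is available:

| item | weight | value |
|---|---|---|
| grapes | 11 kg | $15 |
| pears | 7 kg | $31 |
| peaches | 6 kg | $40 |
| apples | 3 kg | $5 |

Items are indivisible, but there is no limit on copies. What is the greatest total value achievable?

$280

Best value-per-unit is peaches at 40/6, and filling with it alone uses weight 7×6=42. No mix of the others beats 7×40 = 280.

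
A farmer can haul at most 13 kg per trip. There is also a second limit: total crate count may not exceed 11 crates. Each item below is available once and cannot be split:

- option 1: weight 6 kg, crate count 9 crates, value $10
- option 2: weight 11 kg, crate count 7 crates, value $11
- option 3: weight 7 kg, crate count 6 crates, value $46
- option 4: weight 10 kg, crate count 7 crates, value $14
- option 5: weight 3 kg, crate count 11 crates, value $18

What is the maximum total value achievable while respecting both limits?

Feasible sets respecting both limits:
- option 3: weight 7, crate count 6, value 46
- option 5: weight 3, crate count 11, value 18
- option 4: weight 10, crate count 7, value 14
Best: $46.

$46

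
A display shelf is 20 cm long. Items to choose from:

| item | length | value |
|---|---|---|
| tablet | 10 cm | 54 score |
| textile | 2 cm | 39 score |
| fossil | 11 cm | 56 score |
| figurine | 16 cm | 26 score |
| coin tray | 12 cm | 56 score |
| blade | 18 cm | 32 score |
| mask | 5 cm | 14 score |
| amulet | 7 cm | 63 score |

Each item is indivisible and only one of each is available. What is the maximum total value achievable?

158 score

Check high-value combinations within 20 cm:
- textile+fossil+amulet: length 2+11+7=20, value 39+56+63=158
- tablet+textile+amulet: length 10+2+7=19, value 54+39+63=156
- fossil+amulet: length 11+7=18, value 56+63=119
- coin tray+amulet: length 12+7=19, value 56+63=119
Best: 158 score.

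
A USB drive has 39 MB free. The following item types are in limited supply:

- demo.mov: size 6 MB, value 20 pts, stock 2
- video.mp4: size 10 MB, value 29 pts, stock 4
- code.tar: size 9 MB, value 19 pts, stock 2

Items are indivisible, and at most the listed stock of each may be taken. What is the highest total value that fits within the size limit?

Top feasible selections:
- 1×demo.mov + 3×video.mp4: size 36, value 107
- 3×video.mp4 + 1×code.tar: size 39, value 106
- 2×demo.mov + 2×video.mp4: size 32, value 98
- 1×demo.mov + 2×video.mp4 + 1×code.tar: size 35, value 97
Best: 107 pts.

107 pts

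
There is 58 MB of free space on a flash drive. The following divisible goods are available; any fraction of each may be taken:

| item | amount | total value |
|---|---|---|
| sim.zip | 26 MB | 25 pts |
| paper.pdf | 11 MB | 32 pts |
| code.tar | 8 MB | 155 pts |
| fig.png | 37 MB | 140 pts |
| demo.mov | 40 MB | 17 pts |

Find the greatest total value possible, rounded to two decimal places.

328.92

Take in order of value per unit:
- code.tar (155/8 per unit): all 8 → value 155, running total 155.00
- fig.png (140/37 per unit): all 37 → value 140, running total 295.00
- paper.pdf (32/11 per unit): all 11 → value 32, running total 327.00
- sim.zip (25/26 per unit): 2 of 26 → value 2×25/26 = 1.9231, running total 328.92
Total 328.92.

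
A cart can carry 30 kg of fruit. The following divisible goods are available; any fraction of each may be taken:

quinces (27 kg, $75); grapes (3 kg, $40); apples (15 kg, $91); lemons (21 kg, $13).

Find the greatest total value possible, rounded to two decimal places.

164.33

Take in order of value per unit:
- grapes (40/3 per unit): all 3 → value 40, running total 40.00
- apples (91/15 per unit): all 15 → value 91, running total 131.00
- quinces (75/27 per unit): 12 of 27 → value 12×75/27 = 33.3333, running total 164.33
Total 164.33.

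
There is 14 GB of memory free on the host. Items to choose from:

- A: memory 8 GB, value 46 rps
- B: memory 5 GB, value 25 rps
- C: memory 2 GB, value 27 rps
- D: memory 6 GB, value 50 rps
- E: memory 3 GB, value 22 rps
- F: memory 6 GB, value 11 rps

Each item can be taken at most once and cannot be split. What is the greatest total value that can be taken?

102 rps

Check high-value combinations within 14 GB:
- B+C+D: memory 5+2+6=13, value 25+27+50=102
- C+D+E: memory 2+6+3=11, value 27+50+22=99
- B+D+E: memory 5+6+3=14, value 25+50+22=97
- A+D: memory 8+6=14, value 46+50=96
- A+C+E: memory 8+2+3=13, value 46+27+22=95
Best: 102 rps.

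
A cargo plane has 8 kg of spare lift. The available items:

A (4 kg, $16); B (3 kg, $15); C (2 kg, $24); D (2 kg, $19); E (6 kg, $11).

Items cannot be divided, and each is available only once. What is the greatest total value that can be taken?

$59

This is a 0/1 knapsack; check combinations near the capacity.
- A+C+D: weight 4+2+2=8, value 16+24+19=59
- B+C+D: weight 3+2+2=7, value 15+24+19=58
- C+D: weight 2+2=4, value 24+19=43
Best: $59.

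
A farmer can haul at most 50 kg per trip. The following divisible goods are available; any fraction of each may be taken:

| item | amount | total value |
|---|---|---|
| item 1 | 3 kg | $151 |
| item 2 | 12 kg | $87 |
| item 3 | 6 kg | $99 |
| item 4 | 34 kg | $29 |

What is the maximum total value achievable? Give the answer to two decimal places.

Take in order of value per unit:
- item 1 (151/3 per unit): all 3 → value 151, running total 151.00
- item 3 (99/6 per unit): all 6 → value 99, running total 250.00
- item 2 (87/12 per unit): all 12 → value 87, running total 337.00
- item 4 (29/34 per unit): 29 of 34 → value 29×29/34 = 24.7353, running total 361.74
Total 361.74.

361.74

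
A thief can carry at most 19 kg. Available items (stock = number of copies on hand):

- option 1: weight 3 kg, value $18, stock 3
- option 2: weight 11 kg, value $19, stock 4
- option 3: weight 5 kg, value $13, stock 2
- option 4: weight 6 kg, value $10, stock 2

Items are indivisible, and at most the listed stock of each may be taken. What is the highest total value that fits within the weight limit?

Best selections within weight 19 and stock limits:
- 3×option 1 + 2×option 3: weight 19, value 80
- 3×option 1 + 1×option 3: weight 14, value 67
- 3×option 1 + 1×option 4: weight 15, value 64
Best: $80.

$80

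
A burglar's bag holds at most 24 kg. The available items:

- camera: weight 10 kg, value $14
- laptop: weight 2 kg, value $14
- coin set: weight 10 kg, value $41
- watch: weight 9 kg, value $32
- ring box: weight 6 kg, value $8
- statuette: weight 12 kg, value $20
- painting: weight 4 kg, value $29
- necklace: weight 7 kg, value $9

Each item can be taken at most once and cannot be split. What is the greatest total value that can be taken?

Check high-value combinations within 24 kg:
- coin set+watch+painting: weight 10+9+4=23, value 41+32+29=102
- laptop+coin set+painting+necklace: weight 2+10+4+7=23, value 14+41+29+9=93
- laptop+coin set+ring box+painting: weight 2+10+6+4=22, value 14+41+8+29=92
Best: $102.

$102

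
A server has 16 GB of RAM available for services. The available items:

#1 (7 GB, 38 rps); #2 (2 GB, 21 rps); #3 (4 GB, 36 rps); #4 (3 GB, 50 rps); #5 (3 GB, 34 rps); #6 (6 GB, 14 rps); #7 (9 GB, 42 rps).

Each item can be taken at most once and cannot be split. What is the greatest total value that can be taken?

This is a 0/1 knapsack; check combinations near the capacity.
- #1+#2+#3+#4: memory 7+2+4+3=16, value 38+21+36+50=145
- #1+#2+#4+#5: memory 7+2+3+3=15, value 38+21+50+34=143
- #2+#3+#4+#5: memory 2+4+3+3=12, value 21+36+50+34=141
- #3+#4+#5+#6: memory 4+3+3+6=16, value 36+50+34+14=134
Best: 145 rps.

145 rps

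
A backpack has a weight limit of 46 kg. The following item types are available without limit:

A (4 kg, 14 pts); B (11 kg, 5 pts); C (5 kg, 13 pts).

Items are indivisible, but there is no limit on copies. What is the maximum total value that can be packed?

154 pts

Best value-per-unit is A at 14/4, and filling with it alone uses weight 11×4=44. No mix of the others beats 11×14 = 154.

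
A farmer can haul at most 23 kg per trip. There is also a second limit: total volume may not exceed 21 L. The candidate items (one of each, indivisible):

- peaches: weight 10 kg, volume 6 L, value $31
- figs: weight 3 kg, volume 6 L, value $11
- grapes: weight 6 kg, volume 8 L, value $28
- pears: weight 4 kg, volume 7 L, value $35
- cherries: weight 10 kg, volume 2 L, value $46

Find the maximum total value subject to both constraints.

Feasible sets respecting both limits:
- grapes+pears+cherries: weight 20, volume 17, value 109
- peaches+grapes+pears: weight 20, volume 21, value 94
- figs+pears+cherries: weight 17, volume 15, value 92
Best: $109.

$109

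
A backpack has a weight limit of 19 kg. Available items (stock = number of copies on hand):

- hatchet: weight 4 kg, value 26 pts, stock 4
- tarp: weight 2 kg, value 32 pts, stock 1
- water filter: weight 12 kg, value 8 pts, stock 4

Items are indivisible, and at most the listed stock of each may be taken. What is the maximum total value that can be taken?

Top feasible selections:
- 4×hatchet + 1×tarp: weight 18, value 136
- 3×hatchet + 1×tarp: weight 14, value 110
- 4×hatchet: weight 16, value 104
Best: 136 pts.

136 pts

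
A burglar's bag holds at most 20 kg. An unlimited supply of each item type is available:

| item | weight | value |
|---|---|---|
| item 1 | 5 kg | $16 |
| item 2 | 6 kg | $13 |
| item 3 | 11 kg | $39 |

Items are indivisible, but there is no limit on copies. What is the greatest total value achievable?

Best value-per-unit is item 3 at 39/11; filling with it alone gives 1×39 = 39.
Optimal mix: 4×item 1 → weight 20, value 64.

$64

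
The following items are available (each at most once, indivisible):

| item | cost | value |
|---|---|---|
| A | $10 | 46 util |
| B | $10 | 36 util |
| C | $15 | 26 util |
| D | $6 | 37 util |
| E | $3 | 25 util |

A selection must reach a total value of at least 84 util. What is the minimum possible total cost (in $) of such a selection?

19

Subsets with value ≥ 84, sorted by total cost:
- A+D+E: cost 19, value 108
- B+D+E: cost 19, value 98
Minimum cost: 19 $.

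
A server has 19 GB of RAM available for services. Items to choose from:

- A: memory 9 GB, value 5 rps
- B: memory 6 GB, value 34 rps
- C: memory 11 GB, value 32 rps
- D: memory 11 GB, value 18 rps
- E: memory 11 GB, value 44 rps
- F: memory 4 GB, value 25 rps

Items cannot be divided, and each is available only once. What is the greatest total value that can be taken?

Check high-value combinations within 19 GB:
- B+E: memory 6+11=17, value 34+44=78
- E+F: memory 11+4=15, value 44+25=69
- B+C: memory 6+11=17, value 34+32=66
- A+B+F: memory 9+6+4=19, value 5+34+25=64
Best: 78 rps.

78 rps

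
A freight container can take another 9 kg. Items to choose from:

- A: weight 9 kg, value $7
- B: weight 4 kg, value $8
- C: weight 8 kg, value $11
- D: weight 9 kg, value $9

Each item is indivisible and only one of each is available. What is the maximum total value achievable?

Check high-value combinations within 9 kg:
- C: weight 8, value 11
- D: weight 9, value 9
- B: weight 4, value 8
- A: weight 9, value 7
Best: $11.

$11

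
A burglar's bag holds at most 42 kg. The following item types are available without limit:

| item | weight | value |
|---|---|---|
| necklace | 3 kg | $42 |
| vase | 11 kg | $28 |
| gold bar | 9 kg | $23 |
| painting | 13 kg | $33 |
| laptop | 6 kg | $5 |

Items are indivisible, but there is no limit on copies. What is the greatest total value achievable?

$588

Best value-per-unit is necklace at 42/3, and filling with it alone uses weight 14×3=42. No mix of the others beats 14×42 = 588.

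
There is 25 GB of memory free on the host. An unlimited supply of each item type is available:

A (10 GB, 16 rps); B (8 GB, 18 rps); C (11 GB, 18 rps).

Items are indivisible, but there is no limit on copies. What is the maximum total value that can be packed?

54 rps

Best value-per-unit is B at 18/8, and filling with it alone uses memory 3×8=24. No mix of the others beats 3×18 = 54.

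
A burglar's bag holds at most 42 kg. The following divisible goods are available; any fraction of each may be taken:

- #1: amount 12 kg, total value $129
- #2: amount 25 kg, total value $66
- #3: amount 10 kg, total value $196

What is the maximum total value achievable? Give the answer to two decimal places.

Take in order of value per unit:
- #3 (196/10 per unit): all 10 → value 196, running total 196.00
- #1 (129/12 per unit): all 12 → value 129, running total 325.00
- #2 (66/25 per unit): 20 of 25 → value 20×66/25 = 52.8000, running total 377.80
Total 377.80.

377.80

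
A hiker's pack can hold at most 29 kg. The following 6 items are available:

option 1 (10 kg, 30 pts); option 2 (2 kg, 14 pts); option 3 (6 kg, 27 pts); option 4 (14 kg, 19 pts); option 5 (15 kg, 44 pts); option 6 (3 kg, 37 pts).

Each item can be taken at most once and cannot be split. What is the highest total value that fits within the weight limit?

Check high-value combinations within 29 kg:
- option 2+option 3+option 5+option 6: weight 2+6+15+3=26, value 14+27+44+37=122
- option 1+option 5+option 6: weight 10+15+3=28, value 30+44+37=111
- option 1+option 2+option 3+option 6: weight 10+2+6+3=21, value 30+14+27+37=108
Best: 122 pts.

122 pts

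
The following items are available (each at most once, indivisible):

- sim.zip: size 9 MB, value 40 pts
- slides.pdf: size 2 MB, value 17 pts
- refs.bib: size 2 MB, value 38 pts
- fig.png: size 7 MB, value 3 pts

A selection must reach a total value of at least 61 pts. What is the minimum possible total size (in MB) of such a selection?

11

Subsets with value ≥ 61, sorted by total size:
- sim.zip+refs.bib: size 11, value 78
- sim.zip+slides.pdf+refs.bib: size 13, value 95
- sim.zip+refs.bib+fig.png: size 18, value 81
Minimum size: 11 MB.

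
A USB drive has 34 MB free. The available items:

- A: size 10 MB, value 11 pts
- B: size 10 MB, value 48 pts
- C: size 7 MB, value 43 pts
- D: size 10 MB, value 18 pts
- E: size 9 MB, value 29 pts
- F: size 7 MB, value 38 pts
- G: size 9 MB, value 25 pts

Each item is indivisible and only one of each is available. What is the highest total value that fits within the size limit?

158 pts

Check high-value combinations within 34 MB:
- B+C+E+F: size 10+7+9+7=33, value 48+43+29+38=158
- B+C+F+G: size 10+7+7+9=33, value 48+43+38+25=154
- B+C+D+F: size 10+7+10+7=34, value 48+43+18+38=147
- A+B+C+F: size 10+10+7+7=34, value 11+48+43+38=140
- C+E+F+G: size 7+9+7+9=32, value 43+29+38+25=135
Best: 158 pts.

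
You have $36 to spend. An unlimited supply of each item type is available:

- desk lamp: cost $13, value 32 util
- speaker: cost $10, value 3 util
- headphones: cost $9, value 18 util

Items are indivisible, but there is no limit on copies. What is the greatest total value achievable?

82 util

Best value-per-unit is desk lamp at 32/13; filling with it alone gives 2×32 = 64.
Optimal mix: 2×desk lamp + 1×headphones → cost 35, value 82.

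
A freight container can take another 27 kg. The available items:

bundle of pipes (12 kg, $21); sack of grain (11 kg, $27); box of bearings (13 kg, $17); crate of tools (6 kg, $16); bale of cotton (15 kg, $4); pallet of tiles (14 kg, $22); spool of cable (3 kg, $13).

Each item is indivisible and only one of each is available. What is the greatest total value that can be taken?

$61

This is a 0/1 knapsack; check combinations near the capacity.
- bundle of pipes+sack of grain+spool of cable: weight 12+11+3=26, value 21+27+13=61
- sack of grain+box of bearings+spool of cable: weight 11+13+3=27, value 27+17+13=57
- sack of grain+crate of tools+spool of cable: weight 11+6+3=20, value 27+16+13=56
- crate of tools+pallet of tiles+spool of cable: weight 6+14+3=23, value 16+22+13=51
- bundle of pipes+crate of tools+spool of cable: weight 12+6+3=21, value 21+16+13=50
Best: $61.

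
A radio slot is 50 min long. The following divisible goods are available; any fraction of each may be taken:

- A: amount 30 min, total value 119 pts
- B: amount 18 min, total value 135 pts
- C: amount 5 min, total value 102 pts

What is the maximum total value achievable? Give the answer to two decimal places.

344.10

Take in order of value per unit:
- C (102/5 per unit): all 5 → value 102, running total 102.00
- B (135/18 per unit): all 18 → value 135, running total 237.00
- A (119/30 per unit): 27 of 30 → value 27×119/30 = 107.1000, running total 344.10
Total 344.10.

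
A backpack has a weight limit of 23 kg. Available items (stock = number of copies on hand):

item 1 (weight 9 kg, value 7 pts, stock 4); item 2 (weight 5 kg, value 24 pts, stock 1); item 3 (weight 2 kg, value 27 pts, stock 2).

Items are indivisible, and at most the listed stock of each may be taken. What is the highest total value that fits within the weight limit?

Best selections within weight 23 and stock limits:
- 1×item 1 + 1×item 2 + 2×item 3: weight 18, value 85
- 1×item 2 + 2×item 3: weight 9, value 78
- 2×item 1 + 2×item 3: weight 22, value 68
Best: 85 pts.

85 pts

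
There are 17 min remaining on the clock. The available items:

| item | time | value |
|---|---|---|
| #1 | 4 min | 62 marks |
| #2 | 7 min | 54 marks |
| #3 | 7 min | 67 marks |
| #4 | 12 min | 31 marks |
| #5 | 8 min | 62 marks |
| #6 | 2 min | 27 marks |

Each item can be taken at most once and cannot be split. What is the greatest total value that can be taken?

156 marks

Check high-value combinations within 17 min:
- #1+#3+#6: time 4+7+2=13, value 62+67+27=156
- #3+#5+#6: time 7+8+2=17, value 67+62+27=156
- #1+#5+#6: time 4+8+2=14, value 62+62+27=151
- #2+#3+#6: time 7+7+2=16, value 54+67+27=148
Best: 156 marks.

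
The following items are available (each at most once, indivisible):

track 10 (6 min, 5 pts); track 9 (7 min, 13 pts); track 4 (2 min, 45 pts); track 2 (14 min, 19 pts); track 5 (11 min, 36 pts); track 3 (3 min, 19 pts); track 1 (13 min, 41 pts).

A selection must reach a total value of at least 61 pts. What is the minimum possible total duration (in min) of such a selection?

5

Subsets with value ≥ 61, sorted by total duration:
- track 4+track 3: duration 5, value 64
- track 10+track 4+track 3: duration 11, value 69
Minimum duration: 5 min.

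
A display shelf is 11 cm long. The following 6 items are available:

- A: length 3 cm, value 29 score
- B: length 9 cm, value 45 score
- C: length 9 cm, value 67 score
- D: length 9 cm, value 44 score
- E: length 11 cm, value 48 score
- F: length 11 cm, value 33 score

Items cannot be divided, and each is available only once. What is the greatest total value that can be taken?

67 score

Check high-value combinations within 11 cm:
- C: length 9, value 67
- E: length 11, value 48
- B: length 9, value 45
Best: 67 score.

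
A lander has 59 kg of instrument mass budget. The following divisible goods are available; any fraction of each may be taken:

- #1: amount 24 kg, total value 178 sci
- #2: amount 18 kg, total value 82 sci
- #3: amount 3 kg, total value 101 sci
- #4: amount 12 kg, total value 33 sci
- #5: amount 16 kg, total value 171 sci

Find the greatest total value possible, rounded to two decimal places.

Take in order of value per unit:
- #3 (101/3 per unit): all 3 → value 101, running total 101.00
- #5 (171/16 per unit): all 16 → value 171, running total 272.00
- #1 (178/24 per unit): all 24 → value 178, running total 450.00
- #2 (82/18 per unit): 16 of 18 → value 16×82/18 = 72.8889, running total 522.89
Total 522.89.

522.89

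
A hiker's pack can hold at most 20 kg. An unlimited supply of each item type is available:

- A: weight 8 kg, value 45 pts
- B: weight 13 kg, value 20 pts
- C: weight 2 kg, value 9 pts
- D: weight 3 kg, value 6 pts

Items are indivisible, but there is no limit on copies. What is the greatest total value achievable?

108 pts

Best value-per-unit is A at 45/8; filling with it alone gives 2×45 = 90.
Optimal mix: 2×A + 2×C → weight 20, value 108.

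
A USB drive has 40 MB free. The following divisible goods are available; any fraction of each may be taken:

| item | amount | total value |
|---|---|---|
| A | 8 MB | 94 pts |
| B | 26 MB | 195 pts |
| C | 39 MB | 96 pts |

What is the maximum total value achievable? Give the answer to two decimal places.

303.77

Take in order of value per unit:
- A (94/8 per unit): all 8 → value 94, running total 94.00
- B (195/26 per unit): all 26 → value 195, running total 289.00
- C (96/39 per unit): 6 of 39 → value 6×96/39 = 14.7692, running total 303.77
Total 303.77.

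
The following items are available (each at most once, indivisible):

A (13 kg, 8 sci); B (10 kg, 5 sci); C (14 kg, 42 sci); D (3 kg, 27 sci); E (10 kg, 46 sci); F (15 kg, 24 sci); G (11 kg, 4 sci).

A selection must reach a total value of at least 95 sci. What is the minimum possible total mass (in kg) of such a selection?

27

Subsets with value ≥ 95, sorted by total mass:
- C+D+E: mass 27, value 115
- D+E+F: mass 28, value 97
Minimum mass: 27 kg.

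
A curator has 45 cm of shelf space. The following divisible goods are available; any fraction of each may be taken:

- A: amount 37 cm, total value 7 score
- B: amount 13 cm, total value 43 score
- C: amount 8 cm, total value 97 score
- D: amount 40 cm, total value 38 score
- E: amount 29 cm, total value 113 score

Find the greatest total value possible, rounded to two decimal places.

Take in order of value per unit:
- C (97/8 per unit): all 8 → value 97, running total 97.00
- E (113/29 per unit): all 29 → value 113, running total 210.00
- B (43/13 per unit): 8 of 13 → value 8×43/13 = 26.4615, running total 236.46
Total 236.46.

236.46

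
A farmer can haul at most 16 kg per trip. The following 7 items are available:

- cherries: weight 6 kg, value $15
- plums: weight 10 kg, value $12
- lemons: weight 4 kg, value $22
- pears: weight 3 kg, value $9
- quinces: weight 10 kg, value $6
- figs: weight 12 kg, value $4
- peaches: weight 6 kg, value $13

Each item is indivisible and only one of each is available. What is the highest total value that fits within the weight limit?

$50

Check high-value combinations within 16 kg:
- cherries+lemons+peaches: weight 6+4+6=16, value 15+22+13=50
- cherries+lemons+pears: weight 6+4+3=13, value 15+22+9=46
- lemons+pears+peaches: weight 4+3+6=13, value 22+9+13=44
Best: $50.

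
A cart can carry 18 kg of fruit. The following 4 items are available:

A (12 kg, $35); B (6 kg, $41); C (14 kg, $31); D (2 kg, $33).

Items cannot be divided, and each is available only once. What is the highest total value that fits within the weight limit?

This is a 0/1 knapsack; check combinations near the capacity.
- A+B: weight 12+6=18, value 35+41=76
- B+D: weight 6+2=8, value 41+33=74
- A+D: weight 12+2=14, value 35+33=68
- C+D: weight 14+2=16, value 31+33=64
- B: weight 6, value 41
Best: $76.

$76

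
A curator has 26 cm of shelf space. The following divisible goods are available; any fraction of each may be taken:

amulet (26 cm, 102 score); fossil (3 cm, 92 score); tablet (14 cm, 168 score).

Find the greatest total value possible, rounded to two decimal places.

Take in order of value per unit:
- fossil (92/3 per unit): all 3 → value 92, running total 92.00
- tablet (168/14 per unit): all 14 → value 168, running total 260.00
- amulet (102/26 per unit): 9 of 26 → value 9×102/26 = 35.3077, running total 295.31
Total 295.31.

295.31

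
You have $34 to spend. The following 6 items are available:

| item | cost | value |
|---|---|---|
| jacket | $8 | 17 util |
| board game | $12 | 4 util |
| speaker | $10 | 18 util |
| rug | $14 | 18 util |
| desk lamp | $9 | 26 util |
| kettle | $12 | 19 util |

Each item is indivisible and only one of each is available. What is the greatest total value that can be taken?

63 util

Check high-value combinations within $34:
- speaker+desk lamp+kettle: cost 10+9+12=31, value 18+26+19=63
- jacket+desk lamp+kettle: cost 8+9+12=29, value 17+26+19=62
- speaker+rug+desk lamp: cost 10+14+9=33, value 18+18+26=62
- jacket+speaker+desk lamp: cost 8+10+9=27, value 17+18+26=61
Best: 63 util.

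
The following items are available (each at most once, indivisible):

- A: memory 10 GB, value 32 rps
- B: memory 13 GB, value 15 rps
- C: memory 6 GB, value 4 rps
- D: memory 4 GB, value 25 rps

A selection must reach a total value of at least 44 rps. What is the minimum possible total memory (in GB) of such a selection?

14

Subsets with value ≥ 44, sorted by total memory:
- A+D: memory 14, value 57
- A+C+D: memory 20, value 61
- A+B: memory 23, value 47
Minimum memory: 14 GB.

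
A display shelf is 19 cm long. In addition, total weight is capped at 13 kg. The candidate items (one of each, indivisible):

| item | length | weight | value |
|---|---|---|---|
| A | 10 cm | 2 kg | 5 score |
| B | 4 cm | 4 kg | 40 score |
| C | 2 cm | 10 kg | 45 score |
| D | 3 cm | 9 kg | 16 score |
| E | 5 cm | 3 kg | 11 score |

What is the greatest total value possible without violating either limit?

Feasible sets respecting both limits:
- B+D: length 7, weight 13, value 56
- A+B+E: length 19, weight 9, value 56
- C+E: length 7, weight 13, value 56
- B+E: length 9, weight 7, value 51
Best: 56 score.

56 score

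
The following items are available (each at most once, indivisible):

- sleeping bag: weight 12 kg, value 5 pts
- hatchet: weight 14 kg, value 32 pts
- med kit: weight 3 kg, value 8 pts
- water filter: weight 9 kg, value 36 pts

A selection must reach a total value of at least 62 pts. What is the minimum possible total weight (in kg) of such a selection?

Subsets with value ≥ 62, sorted by total weight:
- hatchet+water filter: weight 23, value 68
- hatchet+med kit+water filter: weight 26, value 76
- sleeping bag+hatchet+water filter: weight 35, value 73
Minimum weight: 23 kg.

23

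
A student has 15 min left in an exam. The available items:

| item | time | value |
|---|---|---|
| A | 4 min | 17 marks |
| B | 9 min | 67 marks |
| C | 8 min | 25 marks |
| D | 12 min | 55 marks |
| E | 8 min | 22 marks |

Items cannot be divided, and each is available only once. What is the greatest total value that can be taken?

This is a 0/1 knapsack; check combinations near the capacity.
- A+B: time 4+9=13, value 17+67=84
- B: time 9, value 67
- D: time 12, value 55
- A+C: time 4+8=12, value 17+25=42
Best: 84 marks.

84 marks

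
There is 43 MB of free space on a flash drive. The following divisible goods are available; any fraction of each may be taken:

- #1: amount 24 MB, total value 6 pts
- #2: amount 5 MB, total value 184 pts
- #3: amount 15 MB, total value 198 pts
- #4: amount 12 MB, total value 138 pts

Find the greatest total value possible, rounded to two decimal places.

522.75

Take in order of value per unit:
- #2 (184/5 per unit): all 5 → value 184, running total 184.00
- #3 (198/15 per unit): all 15 → value 198, running total 382.00
- #4 (138/12 per unit): all 12 → value 138, running total 520.00
- #1 (6/24 per unit): 11 of 24 → value 11×6/24 = 2.7500, running total 522.75
Total 522.75.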